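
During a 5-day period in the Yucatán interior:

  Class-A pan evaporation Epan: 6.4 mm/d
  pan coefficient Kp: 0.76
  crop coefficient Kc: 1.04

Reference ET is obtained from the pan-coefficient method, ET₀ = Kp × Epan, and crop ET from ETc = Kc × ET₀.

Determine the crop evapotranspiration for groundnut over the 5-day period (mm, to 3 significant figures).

ET₀ = 0.76 × 6.4 = 4.8640 mm/d
ETc = Kc × ET₀ = 1.04 × 4.8640 = 5.0586 mm/d
Over 5 days: 5.0586 × 5 = 25.293 mm

25.3 mm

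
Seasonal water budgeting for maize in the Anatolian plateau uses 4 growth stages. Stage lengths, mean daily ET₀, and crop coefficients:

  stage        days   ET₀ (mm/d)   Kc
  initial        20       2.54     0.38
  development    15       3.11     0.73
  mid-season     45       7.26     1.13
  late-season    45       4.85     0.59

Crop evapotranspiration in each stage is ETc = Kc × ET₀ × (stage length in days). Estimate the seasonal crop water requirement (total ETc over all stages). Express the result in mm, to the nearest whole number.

initial: 0.38 × 2.54 × 20 = 19.30 mm
development: 0.73 × 3.11 × 15 = 34.05 mm
mid-season: 1.13 × 7.26 × 45 = 369.17 mm
late-season: 0.59 × 4.85 × 45 = 128.77 mm
Seasonal total = 551.29 mm

551 mm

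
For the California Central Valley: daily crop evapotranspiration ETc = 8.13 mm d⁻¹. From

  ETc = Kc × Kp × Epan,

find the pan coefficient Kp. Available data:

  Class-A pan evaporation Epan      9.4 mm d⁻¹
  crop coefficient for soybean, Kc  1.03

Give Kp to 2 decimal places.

0.84

ETc = Kc × Kp × Epan  ⇒  Kp = ETc / (Kc × Epan)
Kp = 8.13 / (1.03 × 9.4) = 8.13 / 9.682 = 0.8397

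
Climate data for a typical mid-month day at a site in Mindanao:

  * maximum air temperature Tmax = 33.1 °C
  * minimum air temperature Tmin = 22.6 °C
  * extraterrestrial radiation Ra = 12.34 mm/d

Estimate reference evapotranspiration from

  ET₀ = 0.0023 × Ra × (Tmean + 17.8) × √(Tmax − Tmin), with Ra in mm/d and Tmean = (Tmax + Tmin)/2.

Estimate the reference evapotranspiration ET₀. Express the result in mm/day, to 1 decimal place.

4.2 mm/day

Tmean = (33.1 + 22.6)/2 = 27.85 °C
ET₀ = 0.0023 × 12.34 × (27.85 + 17.8) × √10.5 = 0.0023 × 12.34 × 45.65 × 3.2404 = 4.1984 mm/d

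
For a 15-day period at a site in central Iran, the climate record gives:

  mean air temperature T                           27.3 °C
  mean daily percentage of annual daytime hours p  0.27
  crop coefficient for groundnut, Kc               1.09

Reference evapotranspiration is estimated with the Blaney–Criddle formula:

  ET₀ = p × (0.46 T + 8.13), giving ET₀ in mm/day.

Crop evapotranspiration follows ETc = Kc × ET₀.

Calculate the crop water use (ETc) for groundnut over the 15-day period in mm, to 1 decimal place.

ET₀ = 0.27 × (0.46 × 27.3 + 8.13) = 0.27 × 20.688 = 5.5858 mm/d
ETc = Kc × ET₀ = 1.09 × 5.5858 = 6.0885 mm/d
Over 15 days: 6.0885 × 15 = 91.328 mm

91.3 mm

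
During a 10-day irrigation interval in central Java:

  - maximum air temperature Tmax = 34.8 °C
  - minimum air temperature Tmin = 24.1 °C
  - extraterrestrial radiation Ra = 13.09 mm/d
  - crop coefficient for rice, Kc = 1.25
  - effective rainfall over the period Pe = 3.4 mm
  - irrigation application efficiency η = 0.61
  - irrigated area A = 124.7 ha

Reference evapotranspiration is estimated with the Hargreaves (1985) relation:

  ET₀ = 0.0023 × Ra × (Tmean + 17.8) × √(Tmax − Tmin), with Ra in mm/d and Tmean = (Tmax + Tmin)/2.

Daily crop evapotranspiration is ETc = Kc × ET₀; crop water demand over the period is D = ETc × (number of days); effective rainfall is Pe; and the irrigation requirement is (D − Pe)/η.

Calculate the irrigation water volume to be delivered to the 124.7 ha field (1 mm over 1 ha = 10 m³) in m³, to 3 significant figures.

Tmean = (34.8 + 24.1)/2 = 29.45 °C
ET₀ = 0.0023 × 13.09 × (29.45 + 17.8) × √10.7 = 0.0023 × 13.09 × 47.25 × 3.2711 = 4.6533 mm/d
ETc = Kc × ET₀ = 1.25 × 4.6533 = 5.8166 mm/d
Crop demand D = ETc × 10 d = 5.8166 × 10 = 58.166 mm
D − Pe = 58.166 − 3.4 = 54.766 mm
Gross irrigation = 54.766 / 0.61 = 89.780 mm
Volume = 89.780 mm × 124.7 ha × 10 = 111955.7 m³

112000 m³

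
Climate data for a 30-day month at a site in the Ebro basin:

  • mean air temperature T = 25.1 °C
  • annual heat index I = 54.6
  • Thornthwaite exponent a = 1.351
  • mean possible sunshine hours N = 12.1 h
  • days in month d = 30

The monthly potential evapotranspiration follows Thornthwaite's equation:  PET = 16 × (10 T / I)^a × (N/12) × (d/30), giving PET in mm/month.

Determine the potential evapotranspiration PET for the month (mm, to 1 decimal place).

126.7 mm

10T/I = 10 × 25.1 / 54.6 = 4.5971
(10T/I)^a = 4.5971^1.351 = 7.8526
Uncorrected PET = 16 × 7.8526 = 125.642 mm
Correction = (N/12)(d/30) = (12.1/12)(30/30) = 1.0083
PET = 125.642 × 1.0083 = 126.685 mm/month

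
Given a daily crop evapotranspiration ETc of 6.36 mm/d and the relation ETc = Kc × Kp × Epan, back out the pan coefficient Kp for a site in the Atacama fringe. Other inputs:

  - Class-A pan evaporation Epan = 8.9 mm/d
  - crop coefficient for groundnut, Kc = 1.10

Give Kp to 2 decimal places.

ETc = Kc × Kp × Epan  ⇒  Kp = ETc / (Kc × Epan)
Kp = 6.36 / (1.10 × 8.9) = 6.36 / 9.790 = 0.6496

0.65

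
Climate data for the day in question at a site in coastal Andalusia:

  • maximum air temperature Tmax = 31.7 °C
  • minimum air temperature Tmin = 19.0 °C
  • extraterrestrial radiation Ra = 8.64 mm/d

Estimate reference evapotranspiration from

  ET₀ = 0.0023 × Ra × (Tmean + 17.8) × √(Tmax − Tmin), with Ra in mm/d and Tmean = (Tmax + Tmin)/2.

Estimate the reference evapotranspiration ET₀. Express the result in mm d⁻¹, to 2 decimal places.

3.06 mm d⁻¹

Tmean = (31.7 + 19.0)/2 = 25.35 °C
ET₀ = 0.0023 × 8.64 × (25.35 + 17.8) × √12.7 = 0.0023 × 8.64 × 43.15 × 3.5637 = 3.0558 mm/d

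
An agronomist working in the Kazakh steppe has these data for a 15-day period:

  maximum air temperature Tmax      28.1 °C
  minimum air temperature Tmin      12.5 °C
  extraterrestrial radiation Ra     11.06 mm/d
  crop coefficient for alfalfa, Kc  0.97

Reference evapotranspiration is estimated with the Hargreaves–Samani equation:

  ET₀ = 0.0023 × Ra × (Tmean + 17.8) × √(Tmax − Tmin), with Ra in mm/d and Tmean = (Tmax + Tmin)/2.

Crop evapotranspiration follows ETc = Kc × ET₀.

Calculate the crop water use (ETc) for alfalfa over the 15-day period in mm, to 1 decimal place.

Tmean = (28.1 + 12.5)/2 = 20.30 °C
ET₀ = 0.0023 × 11.06 × (20.30 + 17.8) × √15.6 = 0.0023 × 11.06 × 38.10 × 3.9497 = 3.8280 mm/d
ETc = Kc × ET₀ = 0.97 × 3.8280 = 3.7132 mm/d
Over 15 days: 3.7132 × 15 = 55.698 mm

55.7 mm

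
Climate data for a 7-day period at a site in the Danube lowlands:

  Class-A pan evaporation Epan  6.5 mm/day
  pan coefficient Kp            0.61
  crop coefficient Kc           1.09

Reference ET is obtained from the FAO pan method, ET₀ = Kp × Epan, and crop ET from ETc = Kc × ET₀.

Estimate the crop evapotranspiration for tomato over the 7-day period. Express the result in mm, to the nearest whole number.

30 mm

ET₀ = 0.61 × 6.5 = 3.9650 mm/d
ETc = Kc × ET₀ = 1.09 × 3.9650 = 4.3219 mm/d
Over 7 days: 4.3219 × 7 = 30.253 mm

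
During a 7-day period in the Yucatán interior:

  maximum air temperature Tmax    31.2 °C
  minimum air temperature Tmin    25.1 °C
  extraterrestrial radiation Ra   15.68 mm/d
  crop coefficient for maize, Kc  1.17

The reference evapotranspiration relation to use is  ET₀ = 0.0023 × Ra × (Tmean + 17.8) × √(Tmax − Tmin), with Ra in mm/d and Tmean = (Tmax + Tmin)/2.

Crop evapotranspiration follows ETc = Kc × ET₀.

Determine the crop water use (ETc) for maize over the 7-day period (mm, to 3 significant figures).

Tmean = (31.2 + 25.1)/2 = 28.15 °C
ET₀ = 0.0023 × 15.68 × (28.15 + 17.8) × √6.1 = 0.0023 × 15.68 × 45.95 × 2.4698 = 4.0928 mm/d
ETc = Kc × ET₀ = 1.17 × 4.0928 = 4.7886 mm/d
Over 7 days: 4.7886 × 7 = 33.520 mm

33.5 mm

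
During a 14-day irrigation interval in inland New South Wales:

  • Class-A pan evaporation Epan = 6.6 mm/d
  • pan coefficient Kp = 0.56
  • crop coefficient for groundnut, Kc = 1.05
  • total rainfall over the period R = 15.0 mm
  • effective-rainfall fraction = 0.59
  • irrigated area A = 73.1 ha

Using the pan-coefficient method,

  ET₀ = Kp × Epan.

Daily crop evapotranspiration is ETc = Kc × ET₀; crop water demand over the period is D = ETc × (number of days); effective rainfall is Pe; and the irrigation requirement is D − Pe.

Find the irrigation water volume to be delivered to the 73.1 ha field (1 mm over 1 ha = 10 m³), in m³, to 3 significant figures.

ET₀ = 0.56 × 6.6 = 3.6960 mm/d
ETc = Kc × ET₀ = 1.05 × 3.6960 = 3.8808 mm/d
Crop demand D = ETc × 14 d = 3.8808 × 14 = 54.331 mm
Pe = 0.59 × 15.0 = 8.850 mm
D − Pe = 54.331 − 8.850 = 45.481 mm
Volume = 45.481 mm × 73.1 ha × 10 = 33246.6 m³

33200 m³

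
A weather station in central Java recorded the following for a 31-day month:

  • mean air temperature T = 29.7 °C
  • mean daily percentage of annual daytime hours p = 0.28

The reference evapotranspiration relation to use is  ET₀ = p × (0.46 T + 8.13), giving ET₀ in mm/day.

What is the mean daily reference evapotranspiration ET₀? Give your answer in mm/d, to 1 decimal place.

6.1 mm/d

ET₀ = 0.28 × (0.46 × 29.7 + 8.13) = 0.28 × 21.792 = 6.1018 mm/d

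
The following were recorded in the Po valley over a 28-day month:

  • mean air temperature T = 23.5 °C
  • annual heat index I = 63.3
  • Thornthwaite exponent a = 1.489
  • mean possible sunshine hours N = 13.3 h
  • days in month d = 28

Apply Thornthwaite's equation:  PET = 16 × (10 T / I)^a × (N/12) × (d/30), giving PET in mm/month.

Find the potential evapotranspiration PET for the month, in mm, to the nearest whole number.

10T/I = 10 × 23.5 / 63.3 = 3.7125
(10T/I)^a = 3.7125^1.489 = 7.0507
Uncorrected PET = 16 × 7.0507 = 112.811 mm
Correction = (N/12)(d/30) = (13.3/12)(28/30) = 1.0344
PET = 112.811 × 1.0344 = 116.692 mm/month

117 mm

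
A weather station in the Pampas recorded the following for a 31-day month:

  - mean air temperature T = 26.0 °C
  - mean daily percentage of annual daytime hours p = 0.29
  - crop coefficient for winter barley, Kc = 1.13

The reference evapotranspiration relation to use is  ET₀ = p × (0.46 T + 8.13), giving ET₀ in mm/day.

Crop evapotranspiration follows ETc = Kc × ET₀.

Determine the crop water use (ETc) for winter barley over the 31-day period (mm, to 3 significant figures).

ET₀ = 0.29 × (0.46 × 26.0 + 8.13) = 0.29 × 20.090 = 5.8261 mm/d
ETc = Kc × ET₀ = 1.13 × 5.8261 = 6.5835 mm/d
Over 31 days: 6.5835 × 31 = 204.089 mm

204 mm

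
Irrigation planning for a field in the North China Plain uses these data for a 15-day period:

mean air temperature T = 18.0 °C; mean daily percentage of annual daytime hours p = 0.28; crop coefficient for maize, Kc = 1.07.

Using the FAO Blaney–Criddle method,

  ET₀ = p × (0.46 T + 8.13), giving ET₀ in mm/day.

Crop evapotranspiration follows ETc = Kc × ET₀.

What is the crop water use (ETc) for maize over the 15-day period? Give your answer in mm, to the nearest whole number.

74 mm

ET₀ = 0.28 × (0.46 × 18.0 + 8.13) = 0.28 × 16.410 = 4.5948 mm/d
ETc = Kc × ET₀ = 1.07 × 4.5948 = 4.9164 mm/d
Over 15 days: 4.9164 × 15 = 73.746 mm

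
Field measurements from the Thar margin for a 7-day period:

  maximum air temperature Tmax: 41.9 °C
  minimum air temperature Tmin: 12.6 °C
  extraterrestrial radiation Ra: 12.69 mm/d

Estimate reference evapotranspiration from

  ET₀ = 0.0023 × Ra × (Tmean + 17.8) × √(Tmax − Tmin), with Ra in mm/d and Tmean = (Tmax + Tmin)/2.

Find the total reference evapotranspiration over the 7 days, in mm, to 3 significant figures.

Tmean = (41.9 + 12.6)/2 = 27.25 °C
ET₀ = 0.0023 × 12.69 × (27.25 + 17.8) × √29.3 = 0.0023 × 12.69 × 45.05 × 5.4129 = 7.1173 mm/d
Over 7 days: 7.1173 × 7 = 49.821 mm

49.8 mm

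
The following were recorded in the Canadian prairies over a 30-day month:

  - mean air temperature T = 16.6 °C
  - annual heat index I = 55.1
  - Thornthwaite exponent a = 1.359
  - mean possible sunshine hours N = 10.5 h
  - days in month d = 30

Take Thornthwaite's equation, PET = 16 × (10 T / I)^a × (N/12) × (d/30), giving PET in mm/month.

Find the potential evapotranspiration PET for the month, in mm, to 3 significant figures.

62.7 mm

10T/I = 10 × 16.6 / 55.1 = 3.0127
(10T/I)^a = 3.0127^1.359 = 4.4761
Uncorrected PET = 16 × 4.4761 = 71.618 mm
Correction = (N/12)(d/30) = (10.5/12)(30/30) = 0.8750
PET = 71.618 × 0.8750 = 62.666 mm/month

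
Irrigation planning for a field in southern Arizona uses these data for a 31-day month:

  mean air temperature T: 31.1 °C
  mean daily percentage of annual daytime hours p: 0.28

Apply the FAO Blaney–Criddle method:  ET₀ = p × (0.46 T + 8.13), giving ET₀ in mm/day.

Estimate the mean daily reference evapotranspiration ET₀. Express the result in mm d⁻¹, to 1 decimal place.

ET₀ = 0.28 × (0.46 × 31.1 + 8.13) = 0.28 × 22.436 = 6.2821 mm/d

6.3 mm d⁻¹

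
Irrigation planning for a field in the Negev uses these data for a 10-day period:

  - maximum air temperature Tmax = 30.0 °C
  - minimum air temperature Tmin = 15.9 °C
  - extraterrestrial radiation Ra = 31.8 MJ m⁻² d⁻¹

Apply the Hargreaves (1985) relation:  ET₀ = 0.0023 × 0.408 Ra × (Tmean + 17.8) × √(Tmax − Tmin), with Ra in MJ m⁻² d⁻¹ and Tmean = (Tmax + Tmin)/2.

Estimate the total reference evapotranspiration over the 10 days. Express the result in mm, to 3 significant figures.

Tmean = (30.0 + 15.9)/2 = 22.95 °C
0.408 Ra = 0.408 × 31.8 = 12.9744 mm/d equivalent
ET₀ = 0.0023 × 12.9744 × (22.95 + 17.8) × √14.1 = 0.0023 × 12.9744 × 40.75 × 3.7550 = 4.5662 mm/d
Over 10 days: 4.5662 × 10 = 45.662 mm

45.7 mm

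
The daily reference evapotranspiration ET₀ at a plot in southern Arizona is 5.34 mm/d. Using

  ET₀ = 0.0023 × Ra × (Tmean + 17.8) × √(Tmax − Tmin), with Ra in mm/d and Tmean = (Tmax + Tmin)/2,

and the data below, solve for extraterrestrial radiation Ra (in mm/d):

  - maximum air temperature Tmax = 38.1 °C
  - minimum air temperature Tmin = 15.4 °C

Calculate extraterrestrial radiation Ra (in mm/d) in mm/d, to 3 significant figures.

10.9 mm/d

Tmean = 26.75 °C; √ΔT = 4.7645
Ra = ET₀ / [0.0023 × (Tmean+17.8) × √ΔT] = 5.34 / (0.0023 × 44.55 × 4.7645) = 10.938 mm/d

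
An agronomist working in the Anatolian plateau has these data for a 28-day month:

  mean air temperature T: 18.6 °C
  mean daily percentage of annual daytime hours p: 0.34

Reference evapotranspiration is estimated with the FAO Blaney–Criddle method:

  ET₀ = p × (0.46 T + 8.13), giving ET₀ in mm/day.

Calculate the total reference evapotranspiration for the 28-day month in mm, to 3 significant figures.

ET₀ = 0.34 × (0.46 × 18.6 + 8.13) = 0.34 × 16.686 = 5.6732 mm/d
Monthly total = 5.6732 × 28 = 158.850 mm

159 mm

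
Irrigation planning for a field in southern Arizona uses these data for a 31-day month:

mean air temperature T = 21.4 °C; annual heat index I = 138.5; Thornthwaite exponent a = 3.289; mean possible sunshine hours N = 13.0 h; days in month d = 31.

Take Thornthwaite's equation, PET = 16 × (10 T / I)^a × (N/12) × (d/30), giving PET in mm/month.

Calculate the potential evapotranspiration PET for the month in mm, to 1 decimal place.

74.9 mm

10T/I = 10 × 21.4 / 138.5 = 1.5451
(10T/I)^a = 1.5451^3.289 = 4.1829
Uncorrected PET = 16 × 4.1829 = 66.926 mm
Correction = (N/12)(d/30) = (13.0/12)(31/30) = 1.1194
PET = 66.926 × 1.1194 = 74.917 mm/month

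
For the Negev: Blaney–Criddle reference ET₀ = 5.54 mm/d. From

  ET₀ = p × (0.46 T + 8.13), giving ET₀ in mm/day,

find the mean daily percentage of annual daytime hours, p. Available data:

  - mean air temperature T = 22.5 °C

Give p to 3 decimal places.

0.300

p = ET₀ / (0.46 T + 8.13) = 5.54 / (0.46 × 22.5 + 8.13) = 5.54 / 18.480 = 0.2998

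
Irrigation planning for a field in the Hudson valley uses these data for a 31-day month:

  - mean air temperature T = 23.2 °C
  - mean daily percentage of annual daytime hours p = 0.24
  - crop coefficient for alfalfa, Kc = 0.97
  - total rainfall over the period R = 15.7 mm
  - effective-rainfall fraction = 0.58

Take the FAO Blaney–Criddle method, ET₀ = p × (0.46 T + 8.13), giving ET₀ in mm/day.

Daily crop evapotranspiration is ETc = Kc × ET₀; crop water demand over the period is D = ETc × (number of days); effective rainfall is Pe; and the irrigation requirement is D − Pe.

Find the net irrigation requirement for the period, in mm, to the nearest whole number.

ET₀ = 0.24 × (0.46 × 23.2 + 8.13) = 0.24 × 18.802 = 4.5125 mm/d
ETc = Kc × ET₀ = 0.97 × 4.5125 = 4.3771 mm/d
Crop demand D = ETc × 31 d = 4.3771 × 31 = 135.690 mm
Pe = 0.58 × 15.7 = 9.106 mm
D − Pe = 135.690 − 9.106 = 126.584 mm

127 mm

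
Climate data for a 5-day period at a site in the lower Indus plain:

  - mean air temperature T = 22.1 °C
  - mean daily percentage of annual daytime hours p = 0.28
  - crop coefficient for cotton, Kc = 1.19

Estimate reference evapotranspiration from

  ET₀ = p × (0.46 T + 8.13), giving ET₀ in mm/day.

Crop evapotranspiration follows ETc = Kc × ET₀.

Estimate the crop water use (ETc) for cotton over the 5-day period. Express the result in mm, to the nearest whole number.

ET₀ = 0.28 × (0.46 × 22.1 + 8.13) = 0.28 × 18.296 = 5.1229 mm/d
ETc = Kc × ET₀ = 1.19 × 5.1229 = 6.0963 mm/d
Over 5 days: 6.0963 × 5 = 30.482 mm

30 mm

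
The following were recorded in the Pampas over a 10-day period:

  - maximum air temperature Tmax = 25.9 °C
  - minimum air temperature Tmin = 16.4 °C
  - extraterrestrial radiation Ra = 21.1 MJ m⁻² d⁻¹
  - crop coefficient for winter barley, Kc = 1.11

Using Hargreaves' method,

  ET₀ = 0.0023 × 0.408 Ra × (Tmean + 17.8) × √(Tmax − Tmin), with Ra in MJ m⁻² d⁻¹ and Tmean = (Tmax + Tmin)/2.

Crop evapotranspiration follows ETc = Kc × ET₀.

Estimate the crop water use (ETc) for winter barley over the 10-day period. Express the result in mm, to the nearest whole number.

26 mm

Tmean = (25.9 + 16.4)/2 = 21.15 °C
0.408 Ra = 0.408 × 21.1 = 8.6088 mm/d equivalent
ET₀ = 0.0023 × 8.6088 × (21.15 + 17.8) × √9.5 = 0.0023 × 8.6088 × 38.95 × 3.0822 = 2.3771 mm/d
ETc = Kc × ET₀ = 1.11 × 2.3771 = 2.6386 mm/d
Over 10 days: 2.6386 × 10 = 26.386 mm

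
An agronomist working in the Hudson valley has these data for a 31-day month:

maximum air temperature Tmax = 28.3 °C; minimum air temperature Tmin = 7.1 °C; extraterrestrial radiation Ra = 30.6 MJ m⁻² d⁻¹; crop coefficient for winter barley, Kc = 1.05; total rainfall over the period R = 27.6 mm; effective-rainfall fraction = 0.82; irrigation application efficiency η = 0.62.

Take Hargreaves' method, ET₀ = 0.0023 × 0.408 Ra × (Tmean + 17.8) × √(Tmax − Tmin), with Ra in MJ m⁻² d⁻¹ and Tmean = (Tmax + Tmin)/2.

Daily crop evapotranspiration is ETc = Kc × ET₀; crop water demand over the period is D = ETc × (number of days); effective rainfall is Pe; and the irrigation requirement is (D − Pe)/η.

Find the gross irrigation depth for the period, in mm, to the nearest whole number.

Tmean = (28.3 + 7.1)/2 = 17.70 °C
0.408 Ra = 0.408 × 30.6 = 12.4848 mm/d equivalent
ET₀ = 0.0023 × 12.4848 × (17.70 + 17.8) × √21.2 = 0.0023 × 12.4848 × 35.50 × 4.6043 = 4.6935 mm/d
ETc = Kc × ET₀ = 1.05 × 4.6935 = 4.9282 mm/d
Crop demand D = ETc × 31 d = 4.9282 × 31 = 152.774 mm
Pe = 0.82 × 27.6 = 22.632 mm
D − Pe = 152.774 − 22.632 = 130.142 mm
Gross irrigation = 130.142 / 0.62 = 209.906 mm

210 mm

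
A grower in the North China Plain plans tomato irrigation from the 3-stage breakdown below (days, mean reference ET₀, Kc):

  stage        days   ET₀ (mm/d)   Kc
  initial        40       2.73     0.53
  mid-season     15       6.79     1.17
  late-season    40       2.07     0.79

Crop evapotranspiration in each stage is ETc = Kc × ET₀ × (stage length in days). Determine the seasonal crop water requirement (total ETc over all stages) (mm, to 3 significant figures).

initial: 0.53 × 2.73 × 40 = 57.88 mm
mid-season: 1.17 × 6.79 × 15 = 119.16 mm
late-season: 0.79 × 2.07 × 40 = 65.41 mm
Seasonal total = 242.45 mm

242 mm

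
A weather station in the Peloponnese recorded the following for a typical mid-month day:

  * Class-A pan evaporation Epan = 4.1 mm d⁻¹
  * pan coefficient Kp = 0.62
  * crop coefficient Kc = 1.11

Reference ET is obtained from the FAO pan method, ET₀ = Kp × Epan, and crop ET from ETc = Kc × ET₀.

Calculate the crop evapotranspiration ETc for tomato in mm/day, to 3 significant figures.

ET₀ = 0.62 × 4.1 = 2.5420 mm/d
ETc = Kc × ET₀ = 1.11 × 2.5420 = 2.8216 mm/d

2.82 mm/day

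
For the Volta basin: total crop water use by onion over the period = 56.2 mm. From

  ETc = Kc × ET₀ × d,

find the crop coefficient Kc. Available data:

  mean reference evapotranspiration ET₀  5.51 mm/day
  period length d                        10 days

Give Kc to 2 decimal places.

ETc = Kc × ET₀ × d  ⇒  Kc = ETc / (ET₀ × d)
Kc = 56.2 / (5.51 × 10) = 56.2 / 55.10 = 1.0200

1.02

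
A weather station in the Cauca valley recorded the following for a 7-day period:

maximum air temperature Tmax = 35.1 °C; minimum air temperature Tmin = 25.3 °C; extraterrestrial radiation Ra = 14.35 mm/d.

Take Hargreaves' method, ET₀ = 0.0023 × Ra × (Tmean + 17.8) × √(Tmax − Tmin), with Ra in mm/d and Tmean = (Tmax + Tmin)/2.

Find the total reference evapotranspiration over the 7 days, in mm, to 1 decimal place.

Tmean = (35.1 + 25.3)/2 = 30.20 °C
ET₀ = 0.0023 × 14.35 × (30.20 + 17.8) × √9.8 = 0.0023 × 14.35 × 48.00 × 3.1305 = 4.9595 mm/d
Over 7 days: 4.9595 × 7 = 34.717 mm

34.7 mm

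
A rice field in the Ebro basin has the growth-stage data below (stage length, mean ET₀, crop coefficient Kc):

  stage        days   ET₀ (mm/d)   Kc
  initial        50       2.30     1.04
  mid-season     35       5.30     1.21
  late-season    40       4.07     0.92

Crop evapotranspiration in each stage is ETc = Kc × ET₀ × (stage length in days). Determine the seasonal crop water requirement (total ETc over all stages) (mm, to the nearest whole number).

494 mm

initial: 1.04 × 2.30 × 50 = 119.60 mm
mid-season: 1.21 × 5.30 × 35 = 224.46 mm
late-season: 0.92 × 4.07 × 40 = 149.78 mm
Seasonal total = 493.84 mm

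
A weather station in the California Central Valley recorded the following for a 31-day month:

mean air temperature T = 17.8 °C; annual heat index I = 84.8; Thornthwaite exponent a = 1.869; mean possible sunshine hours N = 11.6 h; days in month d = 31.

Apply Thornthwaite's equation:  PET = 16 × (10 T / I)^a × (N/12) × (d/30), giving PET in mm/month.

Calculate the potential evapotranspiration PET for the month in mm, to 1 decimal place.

63.9 mm

10T/I = 10 × 17.8 / 84.8 = 2.0991
(10T/I)^a = 2.0991^1.869 = 3.9983
Uncorrected PET = 16 × 3.9983 = 63.973 mm
Correction = (N/12)(d/30) = (11.6/12)(31/30) = 0.9989
PET = 63.973 × 0.9989 = 63.903 mm/month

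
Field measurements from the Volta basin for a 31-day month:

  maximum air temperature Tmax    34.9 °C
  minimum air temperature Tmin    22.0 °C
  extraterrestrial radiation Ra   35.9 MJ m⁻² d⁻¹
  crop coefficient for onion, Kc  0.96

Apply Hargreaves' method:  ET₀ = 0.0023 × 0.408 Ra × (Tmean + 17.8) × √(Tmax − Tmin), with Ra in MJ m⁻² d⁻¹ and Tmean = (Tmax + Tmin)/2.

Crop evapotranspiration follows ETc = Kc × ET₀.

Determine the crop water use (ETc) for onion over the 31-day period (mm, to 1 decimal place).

166.5 mm

Tmean = (34.9 + 22.0)/2 = 28.45 °C
0.408 Ra = 0.408 × 35.9 = 14.6472 mm/d equivalent
ET₀ = 0.0023 × 14.6472 × (28.45 + 17.8) × √12.9 = 0.0023 × 14.6472 × 46.25 × 3.5917 = 5.5962 mm/d
ETc = Kc × ET₀ = 0.96 × 5.5962 = 5.3724 mm/d
Over 31 days: 5.3724 × 31 = 166.544 mm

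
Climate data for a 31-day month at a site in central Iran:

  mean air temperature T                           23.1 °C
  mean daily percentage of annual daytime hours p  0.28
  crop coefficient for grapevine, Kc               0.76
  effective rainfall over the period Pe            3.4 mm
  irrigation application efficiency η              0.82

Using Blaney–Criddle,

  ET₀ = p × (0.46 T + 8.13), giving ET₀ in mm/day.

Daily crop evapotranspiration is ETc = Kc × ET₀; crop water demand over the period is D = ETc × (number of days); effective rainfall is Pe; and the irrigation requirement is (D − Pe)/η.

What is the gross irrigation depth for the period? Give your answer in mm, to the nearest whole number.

147 mm

ET₀ = 0.28 × (0.46 × 23.1 + 8.13) = 0.28 × 18.756 = 5.2517 mm/d
ETc = Kc × ET₀ = 0.76 × 5.2517 = 3.9913 mm/d
Crop demand D = ETc × 31 d = 3.9913 × 31 = 123.730 mm
D − Pe = 123.730 − 3.4 = 120.330 mm
Gross irrigation = 120.330 / 0.82 = 146.744 mm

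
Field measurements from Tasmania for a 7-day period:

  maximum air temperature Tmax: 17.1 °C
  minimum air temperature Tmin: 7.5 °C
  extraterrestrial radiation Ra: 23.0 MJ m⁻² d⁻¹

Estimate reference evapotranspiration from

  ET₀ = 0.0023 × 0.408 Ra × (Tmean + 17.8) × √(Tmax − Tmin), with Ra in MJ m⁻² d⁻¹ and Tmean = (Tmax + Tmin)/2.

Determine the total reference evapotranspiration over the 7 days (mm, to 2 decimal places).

Tmean = (17.1 + 7.5)/2 = 12.30 °C
0.408 Ra = 0.408 × 23.0 = 9.3840 mm/d equivalent
ET₀ = 0.0023 × 9.3840 × (12.30 + 17.8) × √9.6 = 0.0023 × 9.3840 × 30.10 × 3.0984 = 2.0129 mm/d
Over 7 days: 2.0129 × 7 = 14.090 mm

14.09 mm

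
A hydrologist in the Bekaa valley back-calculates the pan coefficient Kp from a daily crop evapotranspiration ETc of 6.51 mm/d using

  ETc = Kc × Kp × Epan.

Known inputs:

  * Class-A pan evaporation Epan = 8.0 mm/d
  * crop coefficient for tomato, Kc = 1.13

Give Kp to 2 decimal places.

ETc = Kc × Kp × Epan  ⇒  Kp = ETc / (Kc × Epan)
Kp = 6.51 / (1.13 × 8.0) = 6.51 / 9.040 = 0.7201

0.72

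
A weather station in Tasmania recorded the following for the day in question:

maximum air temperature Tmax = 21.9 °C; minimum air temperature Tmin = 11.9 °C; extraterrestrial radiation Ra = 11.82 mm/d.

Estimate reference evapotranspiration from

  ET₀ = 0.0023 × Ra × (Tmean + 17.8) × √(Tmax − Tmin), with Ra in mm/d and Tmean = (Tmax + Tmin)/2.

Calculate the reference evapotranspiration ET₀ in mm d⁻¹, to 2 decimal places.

Tmean = (21.9 + 11.9)/2 = 16.90 °C
ET₀ = 0.0023 × 11.82 × (16.90 + 17.8) × √10.0 = 0.0023 × 11.82 × 34.70 × 3.1623 = 2.9832 mm/d

2.98 mm d⁻¹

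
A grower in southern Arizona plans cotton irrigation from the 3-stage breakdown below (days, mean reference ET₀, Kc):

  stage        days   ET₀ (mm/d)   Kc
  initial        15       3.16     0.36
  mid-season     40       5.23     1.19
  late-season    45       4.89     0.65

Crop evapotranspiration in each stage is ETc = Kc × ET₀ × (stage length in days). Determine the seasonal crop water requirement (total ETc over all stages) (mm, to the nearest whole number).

409 mm

initial: 0.36 × 3.16 × 15 = 17.06 mm
mid-season: 1.19 × 5.23 × 40 = 248.95 mm
late-season: 0.65 × 4.89 × 45 = 143.03 mm
Seasonal total = 409.04 mm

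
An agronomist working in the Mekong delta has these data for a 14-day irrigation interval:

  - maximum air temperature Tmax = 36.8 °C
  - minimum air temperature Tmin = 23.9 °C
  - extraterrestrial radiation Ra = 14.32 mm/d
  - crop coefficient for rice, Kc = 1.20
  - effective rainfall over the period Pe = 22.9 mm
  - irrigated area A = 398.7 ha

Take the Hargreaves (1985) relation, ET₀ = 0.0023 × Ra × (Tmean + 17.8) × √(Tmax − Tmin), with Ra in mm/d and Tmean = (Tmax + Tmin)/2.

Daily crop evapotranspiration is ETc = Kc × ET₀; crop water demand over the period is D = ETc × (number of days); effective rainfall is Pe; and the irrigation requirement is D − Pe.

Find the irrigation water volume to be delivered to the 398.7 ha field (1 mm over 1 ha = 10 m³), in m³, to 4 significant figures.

Tmean = (36.8 + 23.9)/2 = 30.35 °C
ET₀ = 0.0023 × 14.32 × (30.35 + 17.8) × √12.9 = 0.0023 × 14.32 × 48.15 × 3.5917 = 5.6960 mm/d
ETc = Kc × ET₀ = 1.20 × 5.6960 = 6.8352 mm/d
Crop demand D = ETc × 14 d = 6.8352 × 14 = 95.693 mm
D − Pe = 95.693 − 22.9 = 72.793 mm
Volume = 72.793 mm × 398.7 ha × 10 = 290225.7 m³

290200 m³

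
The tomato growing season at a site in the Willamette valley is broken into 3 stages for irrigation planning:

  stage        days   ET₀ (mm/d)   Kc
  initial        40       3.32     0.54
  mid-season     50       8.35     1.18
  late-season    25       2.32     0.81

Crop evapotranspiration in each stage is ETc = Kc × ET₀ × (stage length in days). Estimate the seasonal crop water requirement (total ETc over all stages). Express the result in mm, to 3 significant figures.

initial: 0.54 × 3.32 × 40 = 71.71 mm
mid-season: 1.18 × 8.35 × 50 = 492.65 mm
late-season: 0.81 × 2.32 × 25 = 46.98 mm
Seasonal total = 611.34 mm

611 mm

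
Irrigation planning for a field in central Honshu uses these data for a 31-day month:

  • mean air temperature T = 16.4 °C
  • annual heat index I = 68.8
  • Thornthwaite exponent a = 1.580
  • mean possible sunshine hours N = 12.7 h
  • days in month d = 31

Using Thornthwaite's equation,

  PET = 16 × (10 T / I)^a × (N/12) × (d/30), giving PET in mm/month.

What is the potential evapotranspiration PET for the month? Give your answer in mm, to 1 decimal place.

10T/I = 10 × 16.4 / 68.8 = 2.3837
(10T/I)^a = 2.3837^1.580 = 3.9451
Uncorrected PET = 16 × 3.9451 = 63.122 mm
Correction = (N/12)(d/30) = (12.7/12)(31/30) = 1.0936
PET = 63.122 × 1.0936 = 69.030 mm/month

69.0 mm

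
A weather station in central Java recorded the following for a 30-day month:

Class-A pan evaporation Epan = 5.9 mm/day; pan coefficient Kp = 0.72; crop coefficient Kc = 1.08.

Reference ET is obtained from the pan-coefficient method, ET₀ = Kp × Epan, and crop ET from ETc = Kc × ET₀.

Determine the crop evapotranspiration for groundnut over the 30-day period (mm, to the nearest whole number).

ET₀ = 0.72 × 5.9 = 4.2480 mm/d
ETc = Kc × ET₀ = 1.08 × 4.2480 = 4.5878 mm/d
Over 30 days: 4.5878 × 30 = 137.634 mm

138 mm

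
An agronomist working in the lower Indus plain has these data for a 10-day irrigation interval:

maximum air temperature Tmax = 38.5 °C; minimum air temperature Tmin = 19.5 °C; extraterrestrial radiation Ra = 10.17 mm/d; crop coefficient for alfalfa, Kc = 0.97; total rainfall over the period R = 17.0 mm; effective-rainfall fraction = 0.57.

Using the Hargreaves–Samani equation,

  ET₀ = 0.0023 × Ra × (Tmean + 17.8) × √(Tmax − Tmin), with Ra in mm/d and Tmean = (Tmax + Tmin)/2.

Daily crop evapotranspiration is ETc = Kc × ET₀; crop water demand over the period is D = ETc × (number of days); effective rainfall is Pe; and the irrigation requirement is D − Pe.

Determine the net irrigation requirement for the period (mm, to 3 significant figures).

Tmean = (38.5 + 19.5)/2 = 29.00 °C
ET₀ = 0.0023 × 10.17 × (29.00 + 17.8) × √19.0 = 0.0023 × 10.17 × 46.80 × 4.3589 = 4.7717 mm/d
ETc = Kc × ET₀ = 0.97 × 4.7717 = 4.6285 mm/d
Crop demand D = ETc × 10 d = 4.6285 × 10 = 46.285 mm
Pe = 0.57 × 17.0 = 9.690 mm
D − Pe = 46.285 − 9.690 = 36.595 mm

36.6 mm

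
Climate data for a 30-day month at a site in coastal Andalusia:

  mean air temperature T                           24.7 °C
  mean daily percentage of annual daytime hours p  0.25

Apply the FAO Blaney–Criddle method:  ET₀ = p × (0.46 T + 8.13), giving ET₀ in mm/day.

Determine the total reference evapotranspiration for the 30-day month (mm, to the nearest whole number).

ET₀ = 0.25 × (0.46 × 24.7 + 8.13) = 0.25 × 19.492 = 4.8730 mm/d
Monthly total = 4.8730 × 30 = 146.190 mm

146 mm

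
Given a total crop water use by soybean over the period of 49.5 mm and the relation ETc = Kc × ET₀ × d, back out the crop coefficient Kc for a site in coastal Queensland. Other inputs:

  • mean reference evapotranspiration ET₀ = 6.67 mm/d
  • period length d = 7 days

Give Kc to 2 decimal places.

ETc = Kc × ET₀ × d  ⇒  Kc = ETc / (ET₀ × d)
Kc = 49.5 / (6.67 × 7) = 49.5 / 46.69 = 1.0602

1.06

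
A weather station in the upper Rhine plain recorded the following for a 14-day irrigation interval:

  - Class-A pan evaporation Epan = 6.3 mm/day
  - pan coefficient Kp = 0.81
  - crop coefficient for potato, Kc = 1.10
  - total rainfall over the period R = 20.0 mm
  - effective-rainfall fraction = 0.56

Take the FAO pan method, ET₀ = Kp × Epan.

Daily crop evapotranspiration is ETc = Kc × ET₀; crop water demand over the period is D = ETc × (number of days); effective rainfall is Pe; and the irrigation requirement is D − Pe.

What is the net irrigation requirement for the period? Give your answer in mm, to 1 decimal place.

ET₀ = 0.81 × 6.3 = 5.1030 mm/d
ETc = Kc × ET₀ = 1.10 × 5.1030 = 5.6133 mm/d
Crop demand D = ETc × 14 d = 5.6133 × 14 = 78.586 mm
Pe = 0.56 × 20.0 = 11.200 mm
D − Pe = 78.586 − 11.200 = 67.386 mm

67.4 mm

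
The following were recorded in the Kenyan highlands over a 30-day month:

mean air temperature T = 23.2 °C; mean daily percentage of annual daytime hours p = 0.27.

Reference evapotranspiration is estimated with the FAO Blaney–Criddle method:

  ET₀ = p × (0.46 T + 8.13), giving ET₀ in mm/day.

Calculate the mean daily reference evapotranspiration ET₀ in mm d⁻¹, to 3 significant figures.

5.08 mm d⁻¹

ET₀ = 0.27 × (0.46 × 23.2 + 8.13) = 0.27 × 18.802 = 5.0765 mm/d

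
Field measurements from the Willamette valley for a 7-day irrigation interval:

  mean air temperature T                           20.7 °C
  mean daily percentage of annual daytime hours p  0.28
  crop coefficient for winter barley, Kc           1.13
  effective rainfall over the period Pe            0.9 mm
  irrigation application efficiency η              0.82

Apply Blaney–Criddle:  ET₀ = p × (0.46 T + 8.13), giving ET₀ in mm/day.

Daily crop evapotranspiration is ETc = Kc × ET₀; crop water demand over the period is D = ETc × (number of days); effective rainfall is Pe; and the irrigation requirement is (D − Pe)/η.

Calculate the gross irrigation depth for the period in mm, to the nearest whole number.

ET₀ = 0.28 × (0.46 × 20.7 + 8.13) = 0.28 × 17.652 = 4.9426 mm/d
ETc = Kc × ET₀ = 1.13 × 4.9426 = 5.5851 mm/d
Crop demand D = ETc × 7 d = 5.5851 × 7 = 39.096 mm
D − Pe = 39.096 − 0.9 = 38.196 mm
Gross irrigation = 38.196 / 0.82 = 46.580 mm

47 mm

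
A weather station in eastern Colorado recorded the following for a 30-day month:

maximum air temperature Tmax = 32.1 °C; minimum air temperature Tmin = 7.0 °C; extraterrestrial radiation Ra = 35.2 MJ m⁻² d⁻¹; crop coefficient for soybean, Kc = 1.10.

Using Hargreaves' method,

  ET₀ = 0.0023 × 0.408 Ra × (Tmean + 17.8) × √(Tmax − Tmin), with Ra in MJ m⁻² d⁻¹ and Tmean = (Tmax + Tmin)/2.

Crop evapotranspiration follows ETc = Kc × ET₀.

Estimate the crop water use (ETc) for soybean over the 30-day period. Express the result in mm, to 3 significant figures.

204 mm

Tmean = (32.1 + 7.0)/2 = 19.55 °C
0.408 Ra = 0.408 × 35.2 = 14.3616 mm/d equivalent
ET₀ = 0.0023 × 14.3616 × (19.55 + 17.8) × √25.1 = 0.0023 × 14.3616 × 37.35 × 5.0100 = 6.1810 mm/d
ETc = Kc × ET₀ = 1.10 × 6.1810 = 6.7991 mm/d
Over 30 days: 6.7991 × 30 = 203.973 mm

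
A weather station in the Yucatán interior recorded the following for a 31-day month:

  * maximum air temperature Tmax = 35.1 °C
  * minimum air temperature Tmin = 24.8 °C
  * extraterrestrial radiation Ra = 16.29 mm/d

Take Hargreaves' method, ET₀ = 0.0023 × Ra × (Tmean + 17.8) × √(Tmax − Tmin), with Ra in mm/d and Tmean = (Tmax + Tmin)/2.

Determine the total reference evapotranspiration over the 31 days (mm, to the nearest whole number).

Tmean = (35.1 + 24.8)/2 = 29.95 °C
ET₀ = 0.0023 × 16.29 × (29.95 + 17.8) × √10.3 = 0.0023 × 16.29 × 47.75 × 3.2094 = 5.7418 mm/d
Over 31 days: 5.7418 × 31 = 177.996 mm

178 mm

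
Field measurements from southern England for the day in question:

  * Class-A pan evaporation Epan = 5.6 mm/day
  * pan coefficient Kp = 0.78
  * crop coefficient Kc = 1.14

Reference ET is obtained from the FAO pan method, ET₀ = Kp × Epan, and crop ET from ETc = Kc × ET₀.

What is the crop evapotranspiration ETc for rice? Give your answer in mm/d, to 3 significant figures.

4.98 mm/d

ET₀ = 0.78 × 5.6 = 4.3680 mm/d
ETc = Kc × ET₀ = 1.14 × 4.3680 = 4.9795 mm/d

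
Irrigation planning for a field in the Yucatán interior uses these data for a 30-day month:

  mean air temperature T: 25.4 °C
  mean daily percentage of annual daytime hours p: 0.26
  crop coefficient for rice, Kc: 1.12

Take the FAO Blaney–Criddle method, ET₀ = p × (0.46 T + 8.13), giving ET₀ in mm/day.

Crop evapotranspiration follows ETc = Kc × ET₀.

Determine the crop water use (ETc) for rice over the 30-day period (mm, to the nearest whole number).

173 mm

ET₀ = 0.26 × (0.46 × 25.4 + 8.13) = 0.26 × 19.814 = 5.1516 mm/d
ETc = Kc × ET₀ = 1.12 × 5.1516 = 5.7698 mm/d
Over 30 days: 5.7698 × 30 = 173.094 mm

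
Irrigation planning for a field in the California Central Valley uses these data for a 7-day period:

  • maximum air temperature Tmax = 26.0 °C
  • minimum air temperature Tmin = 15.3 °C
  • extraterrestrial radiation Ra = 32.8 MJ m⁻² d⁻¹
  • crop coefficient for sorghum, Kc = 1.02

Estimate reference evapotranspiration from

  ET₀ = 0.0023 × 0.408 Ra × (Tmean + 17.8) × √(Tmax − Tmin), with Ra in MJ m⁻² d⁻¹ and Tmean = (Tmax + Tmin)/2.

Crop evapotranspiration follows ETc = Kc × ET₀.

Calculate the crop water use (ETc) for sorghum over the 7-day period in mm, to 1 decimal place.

27.6 mm

Tmean = (26.0 + 15.3)/2 = 20.65 °C
0.408 Ra = 0.408 × 32.8 = 13.3824 mm/d equivalent
ET₀ = 0.0023 × 13.3824 × (20.65 + 17.8) × √10.7 = 0.0023 × 13.3824 × 38.45 × 3.2711 = 3.8713 mm/d
ETc = Kc × ET₀ = 1.02 × 3.8713 = 3.9487 mm/d
Over 7 days: 3.9487 × 7 = 27.641 mm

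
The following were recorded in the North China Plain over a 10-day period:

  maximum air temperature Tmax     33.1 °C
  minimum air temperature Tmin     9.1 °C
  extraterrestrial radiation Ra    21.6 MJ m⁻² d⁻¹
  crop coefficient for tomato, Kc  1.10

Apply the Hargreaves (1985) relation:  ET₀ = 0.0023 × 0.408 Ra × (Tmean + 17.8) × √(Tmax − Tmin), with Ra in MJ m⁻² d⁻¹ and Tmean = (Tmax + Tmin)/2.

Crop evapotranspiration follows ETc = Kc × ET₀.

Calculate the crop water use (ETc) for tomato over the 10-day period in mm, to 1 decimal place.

Tmean = (33.1 + 9.1)/2 = 21.10 °C
0.408 Ra = 0.408 × 21.6 = 8.8128 mm/d equivalent
ET₀ = 0.0023 × 8.8128 × (21.10 + 17.8) × √24.0 = 0.0023 × 8.8128 × 38.90 × 4.8990 = 3.8628 mm/d
ETc = Kc × ET₀ = 1.10 × 3.8628 = 4.2491 mm/d
Over 10 days: 4.2491 × 10 = 42.491 mm

42.5 mm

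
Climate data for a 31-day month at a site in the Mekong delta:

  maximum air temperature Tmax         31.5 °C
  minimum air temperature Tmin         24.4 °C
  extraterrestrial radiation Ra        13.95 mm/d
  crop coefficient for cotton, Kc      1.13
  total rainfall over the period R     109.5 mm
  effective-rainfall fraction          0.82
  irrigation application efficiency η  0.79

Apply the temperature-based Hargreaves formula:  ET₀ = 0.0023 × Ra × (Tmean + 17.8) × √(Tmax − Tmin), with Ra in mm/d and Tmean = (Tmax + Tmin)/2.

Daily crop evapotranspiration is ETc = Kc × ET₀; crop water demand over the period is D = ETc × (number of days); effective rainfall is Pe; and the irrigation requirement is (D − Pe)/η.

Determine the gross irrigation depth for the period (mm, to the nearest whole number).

Tmean = (31.5 + 24.4)/2 = 27.95 °C
ET₀ = 0.0023 × 13.95 × (27.95 + 17.8) × √7.1 = 0.0023 × 13.95 × 45.75 × 2.6646 = 3.9113 mm/d
ETc = Kc × ET₀ = 1.13 × 3.9113 = 4.4198 mm/d
Crop demand D = ETc × 31 d = 4.4198 × 31 = 137.014 mm
Pe = 0.82 × 109.5 = 89.790 mm
D − Pe = 137.014 − 89.790 = 47.224 mm
Gross irrigation = 47.224 / 0.79 = 59.777 mm

60 mm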